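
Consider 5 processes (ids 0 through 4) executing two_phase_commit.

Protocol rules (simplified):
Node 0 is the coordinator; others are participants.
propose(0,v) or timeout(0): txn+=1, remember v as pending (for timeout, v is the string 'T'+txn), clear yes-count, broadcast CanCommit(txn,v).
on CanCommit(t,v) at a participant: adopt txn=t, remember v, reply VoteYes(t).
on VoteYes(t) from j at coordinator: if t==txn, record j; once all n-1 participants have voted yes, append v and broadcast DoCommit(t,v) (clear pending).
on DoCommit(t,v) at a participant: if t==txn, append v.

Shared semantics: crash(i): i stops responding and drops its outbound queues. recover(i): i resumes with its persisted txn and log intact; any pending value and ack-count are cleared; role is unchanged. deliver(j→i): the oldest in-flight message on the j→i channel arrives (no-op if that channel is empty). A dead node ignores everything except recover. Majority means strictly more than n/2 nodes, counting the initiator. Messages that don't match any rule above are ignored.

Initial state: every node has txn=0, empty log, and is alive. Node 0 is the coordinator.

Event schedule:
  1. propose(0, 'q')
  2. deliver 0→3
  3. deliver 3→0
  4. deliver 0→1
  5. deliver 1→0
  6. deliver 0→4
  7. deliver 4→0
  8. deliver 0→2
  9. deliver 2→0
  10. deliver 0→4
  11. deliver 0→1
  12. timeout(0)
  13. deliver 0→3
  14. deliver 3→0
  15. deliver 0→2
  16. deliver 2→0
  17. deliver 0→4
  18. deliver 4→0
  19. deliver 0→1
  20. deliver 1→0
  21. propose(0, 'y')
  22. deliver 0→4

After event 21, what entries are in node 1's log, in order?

1. propose(0,'q'):  <0:coor t1 ->
2. deliver 0→3:  <3:part t1 ->
3. deliver 3→0:  nop
4. deliver 0→1:  <1:part t1 ->
5. deliver 1→0:  nop
6. deliver 0→4:  <4:part t1 ->
7. deliver 4→0:  nop
8. deliver 0→2:  <2:part t1 ->
9. deliver 2→0:  <0:coor t1 q>
10. deliver 0→4:  <4:part t1 q>
11. deliver 0→1:  <1:part t1 q>
12. timeout(0):  <0:coor t2 q>
13. deliver 0→3:  <3:part t1 q>
14. deliver 3→0:  nop
15. deliver 0→2:  <2:part t1 q>
16. deliver 2→0:  nop
17. deliver 0→4:  <4:part t2 q>
18. deliver 4→0:  nop
19. deliver 0→1:  <1:part t2 q>
20. deliver 1→0:  nop
21. propose(0,'y'):  <0:coor t3 q>

q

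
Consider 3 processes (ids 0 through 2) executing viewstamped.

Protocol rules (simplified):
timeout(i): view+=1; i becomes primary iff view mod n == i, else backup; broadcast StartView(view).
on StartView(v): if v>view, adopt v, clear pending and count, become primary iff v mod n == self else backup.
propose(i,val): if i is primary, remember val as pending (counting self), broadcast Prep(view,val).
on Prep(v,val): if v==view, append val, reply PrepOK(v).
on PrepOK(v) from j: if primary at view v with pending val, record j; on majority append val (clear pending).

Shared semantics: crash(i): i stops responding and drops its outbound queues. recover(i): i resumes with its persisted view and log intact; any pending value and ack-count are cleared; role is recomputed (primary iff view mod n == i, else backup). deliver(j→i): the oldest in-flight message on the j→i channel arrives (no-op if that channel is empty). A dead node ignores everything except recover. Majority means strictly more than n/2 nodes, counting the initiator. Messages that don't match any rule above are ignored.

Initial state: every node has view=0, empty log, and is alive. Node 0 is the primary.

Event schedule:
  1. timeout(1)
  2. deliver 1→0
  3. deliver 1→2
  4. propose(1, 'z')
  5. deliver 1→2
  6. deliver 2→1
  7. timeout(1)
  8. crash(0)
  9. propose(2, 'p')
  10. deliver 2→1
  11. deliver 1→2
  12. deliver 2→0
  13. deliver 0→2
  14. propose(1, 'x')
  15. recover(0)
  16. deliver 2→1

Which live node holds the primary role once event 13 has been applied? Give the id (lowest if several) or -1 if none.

1. timeout(1):  <1:prim v1 ->
2. deliver 1→0:  <0:back v1 ->
3. deliver 1→2:  <2:back v1 ->
4. propose(1,'z'):  nop
5. deliver 1→2:  <2:back v1 z>
6. deliver 2→1:  <1:prim v1 z>
7. timeout(1):  <1:back v2 z>
8. crash(0):  <0:✗back v1 ->
9. propose(2,'p'):  nop
10. deliver 2→1:  nop
11. deliver 1→2:  <2:prim v2 z>
12. deliver 2→0:  nop
13. deliver 0→2:  nop

2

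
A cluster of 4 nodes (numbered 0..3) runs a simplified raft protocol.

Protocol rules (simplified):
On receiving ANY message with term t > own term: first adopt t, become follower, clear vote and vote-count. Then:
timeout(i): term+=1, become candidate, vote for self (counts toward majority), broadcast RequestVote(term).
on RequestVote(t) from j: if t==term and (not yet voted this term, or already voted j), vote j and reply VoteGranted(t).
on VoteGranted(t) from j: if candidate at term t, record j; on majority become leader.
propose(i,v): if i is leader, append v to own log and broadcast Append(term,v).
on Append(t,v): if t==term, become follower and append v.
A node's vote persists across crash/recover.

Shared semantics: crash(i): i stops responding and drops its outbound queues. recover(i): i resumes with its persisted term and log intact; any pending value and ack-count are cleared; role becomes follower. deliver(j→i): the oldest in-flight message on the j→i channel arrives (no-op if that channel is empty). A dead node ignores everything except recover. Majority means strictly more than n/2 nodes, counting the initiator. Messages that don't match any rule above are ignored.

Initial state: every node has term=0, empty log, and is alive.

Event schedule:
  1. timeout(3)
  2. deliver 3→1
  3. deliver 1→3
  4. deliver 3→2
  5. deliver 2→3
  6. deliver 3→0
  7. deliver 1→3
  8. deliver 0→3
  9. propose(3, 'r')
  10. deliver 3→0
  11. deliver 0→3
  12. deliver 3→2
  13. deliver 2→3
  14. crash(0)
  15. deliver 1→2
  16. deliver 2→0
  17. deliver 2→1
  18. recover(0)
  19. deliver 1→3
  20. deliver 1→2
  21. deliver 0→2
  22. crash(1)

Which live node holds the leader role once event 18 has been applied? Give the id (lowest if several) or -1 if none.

3

1. timeout(3):  <3:cand t1 ->
2. deliver 3→1:  <1:foll t1 ->
3. deliver 1→3:  nop
4. deliver 3→2:  <2:foll t1 ->
5. deliver 2→3:  <3:lead t1 ->
6. deliver 3→0:  <0:foll t1 ->
7. deliver 1→3:  nop
8. deliver 0→3:  nop
9. propose(3,'r'):  <3:lead t1 r>
10. deliver 3→0:  <0:foll t1 r>
11. deliver 0→3:  nop
12. deliver 3→2:  <2:foll t1 r>
13. deliver 2→3:  nop
14. crash(0):  <0:✗foll t1 r>
15. deliver 1→2:  nop
16. deliver 2→0:  nop
17. deliver 2→1:  nop
18. recover(0):  <0:foll t1 r>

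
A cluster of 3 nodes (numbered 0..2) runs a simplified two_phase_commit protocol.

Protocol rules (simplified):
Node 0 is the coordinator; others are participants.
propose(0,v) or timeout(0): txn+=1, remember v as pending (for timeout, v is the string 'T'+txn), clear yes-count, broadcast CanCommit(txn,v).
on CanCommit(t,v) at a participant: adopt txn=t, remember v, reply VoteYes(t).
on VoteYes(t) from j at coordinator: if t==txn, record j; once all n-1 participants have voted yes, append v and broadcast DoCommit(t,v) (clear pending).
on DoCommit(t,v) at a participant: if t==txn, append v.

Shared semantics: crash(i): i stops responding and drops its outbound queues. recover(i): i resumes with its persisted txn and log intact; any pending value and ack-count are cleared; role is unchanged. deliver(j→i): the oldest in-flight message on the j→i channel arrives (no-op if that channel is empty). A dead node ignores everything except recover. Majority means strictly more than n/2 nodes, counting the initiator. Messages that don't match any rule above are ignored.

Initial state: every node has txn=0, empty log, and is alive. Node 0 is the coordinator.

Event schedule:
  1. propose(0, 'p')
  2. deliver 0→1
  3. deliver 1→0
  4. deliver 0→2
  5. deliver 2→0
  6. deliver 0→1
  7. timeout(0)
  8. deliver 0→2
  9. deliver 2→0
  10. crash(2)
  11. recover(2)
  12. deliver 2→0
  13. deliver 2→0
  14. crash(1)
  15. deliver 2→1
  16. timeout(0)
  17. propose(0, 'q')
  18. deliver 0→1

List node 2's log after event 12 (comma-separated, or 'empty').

p

1. propose(0,'p'):  <0:coor t1 ->
2. deliver 0→1:  <1:part t1 ->
3. deliver 1→0:  nop
4. deliver 0→2:  <2:part t1 ->
5. deliver 2→0:  <0:coor t1 p>
6. deliver 0→1:  <1:part t1 p>
7. timeout(0):  <0:coor t2 p>
8. deliver 0→2:  <2:part t1 p>
9. deliver 2→0:  nop
10. crash(2):  <2:✗part t1 p>
11. recover(2):  <2:part t1 p>
12. deliver 2→0:  nop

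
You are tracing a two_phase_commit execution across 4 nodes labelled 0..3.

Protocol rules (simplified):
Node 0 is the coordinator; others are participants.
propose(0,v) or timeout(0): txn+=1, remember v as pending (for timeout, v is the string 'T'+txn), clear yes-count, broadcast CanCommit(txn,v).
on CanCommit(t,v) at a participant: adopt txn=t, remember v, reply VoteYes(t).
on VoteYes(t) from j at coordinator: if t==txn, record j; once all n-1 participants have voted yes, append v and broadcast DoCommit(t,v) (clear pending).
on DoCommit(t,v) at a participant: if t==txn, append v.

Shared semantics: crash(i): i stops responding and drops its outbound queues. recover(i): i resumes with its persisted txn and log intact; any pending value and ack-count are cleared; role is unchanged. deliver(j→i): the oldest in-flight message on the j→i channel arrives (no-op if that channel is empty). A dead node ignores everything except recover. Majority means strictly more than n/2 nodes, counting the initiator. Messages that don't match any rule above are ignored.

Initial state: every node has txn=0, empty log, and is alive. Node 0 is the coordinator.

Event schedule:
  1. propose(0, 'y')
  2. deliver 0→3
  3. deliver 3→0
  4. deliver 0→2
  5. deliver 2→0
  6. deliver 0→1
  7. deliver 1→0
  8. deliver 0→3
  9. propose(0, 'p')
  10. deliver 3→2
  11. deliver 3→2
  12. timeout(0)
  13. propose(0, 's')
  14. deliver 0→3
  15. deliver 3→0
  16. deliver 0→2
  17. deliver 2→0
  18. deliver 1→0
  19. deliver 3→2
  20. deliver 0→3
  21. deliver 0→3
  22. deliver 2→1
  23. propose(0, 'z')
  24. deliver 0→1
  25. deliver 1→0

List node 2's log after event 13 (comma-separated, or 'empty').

step 1 propose(0,'y'): 0={coor,t=1,log=-}
step 2 deliver 0→3: 3={part,t=1,log=-}
step 3 deliver 3→0: —
step 4 deliver 0→2: 2={part,t=1,log=-}
step 5 deliver 2→0: —
step 6 deliver 0→1: 1={part,t=1,log=-}
step 7 deliver 1→0: 0={coor,t=1,log=y}
step 8 deliver 0→3: 3={part,t=1,log=y}
step 9 propose(0,'p'): 0={coor,t=2,log=y}
step 10 deliver 3→2: —
step 11 deliver 3→2: —
step 12 timeout(0): 0={coor,t=3,log=y}
step 13 propose(0,'s'): 0={coor,t=4,log=y}

empty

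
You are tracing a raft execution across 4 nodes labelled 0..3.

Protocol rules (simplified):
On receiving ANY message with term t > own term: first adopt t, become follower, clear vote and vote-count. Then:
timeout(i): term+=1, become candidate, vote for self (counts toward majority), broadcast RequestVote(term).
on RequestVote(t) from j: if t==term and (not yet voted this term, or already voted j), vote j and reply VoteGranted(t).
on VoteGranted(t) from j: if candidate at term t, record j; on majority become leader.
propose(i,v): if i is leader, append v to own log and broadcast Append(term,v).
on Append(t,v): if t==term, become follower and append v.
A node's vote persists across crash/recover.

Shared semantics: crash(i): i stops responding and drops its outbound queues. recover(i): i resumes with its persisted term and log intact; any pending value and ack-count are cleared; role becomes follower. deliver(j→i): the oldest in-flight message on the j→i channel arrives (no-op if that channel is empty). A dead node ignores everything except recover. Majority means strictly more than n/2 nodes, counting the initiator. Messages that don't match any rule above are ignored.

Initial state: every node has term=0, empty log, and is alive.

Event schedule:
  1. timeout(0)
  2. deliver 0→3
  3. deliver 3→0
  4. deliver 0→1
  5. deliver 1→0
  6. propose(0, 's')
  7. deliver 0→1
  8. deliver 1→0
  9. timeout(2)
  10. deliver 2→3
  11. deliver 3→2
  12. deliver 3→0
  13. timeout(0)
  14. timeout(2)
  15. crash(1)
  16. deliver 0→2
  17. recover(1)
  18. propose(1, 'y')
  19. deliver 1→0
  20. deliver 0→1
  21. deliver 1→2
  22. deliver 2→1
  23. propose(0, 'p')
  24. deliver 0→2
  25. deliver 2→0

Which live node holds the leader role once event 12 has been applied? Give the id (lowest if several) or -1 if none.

0

[1] timeout(0) → N0(cand t1 [-])
[2] deliver 0→3 → N3(foll t1 [-])
[3] deliver 3→0 → ∅
[4] deliver 0→1 → N1(foll t1 [-])
[5] deliver 1→0 → N0(lead t1 [-])
[6] propose(0,'s') → N0(lead t1 [s])
[7] deliver 0→1 → N1(foll t1 [s])
[8] deliver 1→0 → ∅
[9] timeout(2) → N2(cand t1 [-])
[10] deliver 2→3 → ∅
[11] deliver 3→2 → ∅
[12] deliver 3→0 → ∅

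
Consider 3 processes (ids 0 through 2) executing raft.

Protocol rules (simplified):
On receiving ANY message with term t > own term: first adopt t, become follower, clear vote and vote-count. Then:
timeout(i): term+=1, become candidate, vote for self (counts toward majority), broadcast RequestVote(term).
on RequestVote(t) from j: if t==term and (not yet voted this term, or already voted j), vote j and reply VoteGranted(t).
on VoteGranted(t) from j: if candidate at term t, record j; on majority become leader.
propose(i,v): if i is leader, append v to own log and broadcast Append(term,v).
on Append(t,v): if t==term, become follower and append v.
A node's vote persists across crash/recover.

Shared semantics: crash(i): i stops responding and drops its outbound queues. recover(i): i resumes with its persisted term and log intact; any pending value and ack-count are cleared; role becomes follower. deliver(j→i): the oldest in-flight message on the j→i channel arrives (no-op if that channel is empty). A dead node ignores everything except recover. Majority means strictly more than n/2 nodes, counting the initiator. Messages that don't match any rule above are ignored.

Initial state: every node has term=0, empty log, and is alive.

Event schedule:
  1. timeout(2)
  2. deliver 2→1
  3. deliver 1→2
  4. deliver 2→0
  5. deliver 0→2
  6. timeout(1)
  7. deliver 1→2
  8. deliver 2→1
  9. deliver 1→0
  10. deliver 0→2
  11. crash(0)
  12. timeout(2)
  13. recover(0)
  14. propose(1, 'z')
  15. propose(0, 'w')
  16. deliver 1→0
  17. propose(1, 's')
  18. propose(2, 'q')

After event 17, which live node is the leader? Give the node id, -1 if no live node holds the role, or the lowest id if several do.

step 1 timeout(2): 2={cand,t=1,log=-}
step 2 deliver 2→1: 1={foll,t=1,log=-}
step 3 deliver 1→2: 2={lead,t=1,log=-}
step 4 deliver 2→0: 0={foll,t=1,log=-}
step 5 deliver 0→2: —
step 6 timeout(1): 1={cand,t=2,log=-}
step 7 deliver 1→2: 2={foll,t=2,log=-}
step 8 deliver 2→1: 1={lead,t=2,log=-}
step 9 deliver 1→0: 0={foll,t=2,log=-}
step 10 deliver 0→2: —
step 11 crash(0): 0={✗foll,t=2,log=-}
step 12 timeout(2): 2={cand,t=3,log=-}
step 13 recover(0): 0={foll,t=2,log=-}
step 14 propose(1,'z'): 1={lead,t=2,log=z}
step 15 propose(0,'w'): —
step 16 deliver 1→0: 0={foll,t=2,log=z}
step 17 propose(1,'s'): 1={lead,t=2,log=z,s}

1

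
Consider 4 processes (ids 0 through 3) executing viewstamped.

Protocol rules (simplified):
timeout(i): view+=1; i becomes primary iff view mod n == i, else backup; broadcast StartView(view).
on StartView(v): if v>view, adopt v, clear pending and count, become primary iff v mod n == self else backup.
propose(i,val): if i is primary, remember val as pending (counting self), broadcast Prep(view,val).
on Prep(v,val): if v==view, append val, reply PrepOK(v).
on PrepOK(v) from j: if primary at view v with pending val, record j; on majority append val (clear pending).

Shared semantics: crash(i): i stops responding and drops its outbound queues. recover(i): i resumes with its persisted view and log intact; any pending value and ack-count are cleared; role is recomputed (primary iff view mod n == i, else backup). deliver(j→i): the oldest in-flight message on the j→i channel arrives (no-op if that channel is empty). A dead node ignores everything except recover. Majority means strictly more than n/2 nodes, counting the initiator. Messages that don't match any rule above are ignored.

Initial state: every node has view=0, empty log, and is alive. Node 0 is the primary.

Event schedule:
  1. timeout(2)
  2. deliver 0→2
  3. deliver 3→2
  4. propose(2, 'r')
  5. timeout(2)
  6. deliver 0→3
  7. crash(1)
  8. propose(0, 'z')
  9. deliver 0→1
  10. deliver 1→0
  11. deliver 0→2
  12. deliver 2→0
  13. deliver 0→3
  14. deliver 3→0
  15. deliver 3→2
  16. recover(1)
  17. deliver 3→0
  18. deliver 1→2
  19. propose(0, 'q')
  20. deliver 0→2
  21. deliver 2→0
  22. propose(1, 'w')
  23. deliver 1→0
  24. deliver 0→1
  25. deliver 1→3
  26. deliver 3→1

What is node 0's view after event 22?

2

1. timeout(2):  <2:back v1 ->
2. deliver 0→2:  nop
3. deliver 3→2:  nop
4. propose(2,'r'):  nop
5. timeout(2):  <2:prim v2 ->
6. deliver 0→3:  nop
7. crash(1):  <1:✗back v0 ->
8. propose(0,'z'):  nop
9. deliver 0→1:  nop
10. deliver 1→0:  nop
11. deliver 0→2:  nop
12. deliver 2→0:  <0:back v1 ->
13. deliver 0→3:  <3:back v0 z>
14. deliver 3→0:  nop
15. deliver 3→2:  nop
16. recover(1):  <1:back v0 ->
17. deliver 3→0:  nop
18. deliver 1→2:  nop
19. propose(0,'q'):  nop
20. deliver 0→2:  nop
21. deliver 2→0:  <0:back v2 ->
22. propose(1,'w'):  nop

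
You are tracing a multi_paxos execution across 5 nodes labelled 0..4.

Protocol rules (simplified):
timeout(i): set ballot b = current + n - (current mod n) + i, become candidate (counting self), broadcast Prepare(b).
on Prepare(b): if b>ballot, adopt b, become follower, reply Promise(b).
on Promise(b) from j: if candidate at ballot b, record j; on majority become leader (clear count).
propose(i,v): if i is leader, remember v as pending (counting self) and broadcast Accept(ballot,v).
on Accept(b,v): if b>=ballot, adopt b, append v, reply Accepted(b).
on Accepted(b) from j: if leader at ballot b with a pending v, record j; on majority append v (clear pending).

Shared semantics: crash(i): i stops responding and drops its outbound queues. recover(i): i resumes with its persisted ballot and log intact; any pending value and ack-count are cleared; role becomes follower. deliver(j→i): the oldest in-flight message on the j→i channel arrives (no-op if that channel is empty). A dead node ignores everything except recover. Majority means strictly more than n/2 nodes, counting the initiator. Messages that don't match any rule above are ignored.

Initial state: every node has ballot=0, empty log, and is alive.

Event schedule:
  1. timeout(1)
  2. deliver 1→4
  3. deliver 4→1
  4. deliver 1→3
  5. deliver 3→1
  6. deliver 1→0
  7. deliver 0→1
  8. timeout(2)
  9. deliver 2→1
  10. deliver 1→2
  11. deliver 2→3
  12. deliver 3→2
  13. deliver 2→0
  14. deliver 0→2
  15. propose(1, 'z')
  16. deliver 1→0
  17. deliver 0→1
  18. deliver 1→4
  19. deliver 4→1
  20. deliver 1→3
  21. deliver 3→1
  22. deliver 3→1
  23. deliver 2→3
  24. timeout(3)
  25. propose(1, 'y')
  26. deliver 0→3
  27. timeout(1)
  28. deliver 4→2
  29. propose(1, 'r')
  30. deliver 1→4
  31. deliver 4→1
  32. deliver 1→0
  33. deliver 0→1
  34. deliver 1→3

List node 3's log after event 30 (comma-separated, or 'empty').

[1] timeout(1) → N1(cand b6 [-])
[2] deliver 1→4 → N4(foll b6 [-])
[3] deliver 4→1 → ∅
[4] deliver 1→3 → N3(foll b6 [-])
[5] deliver 3→1 → N1(lead b6 [-])
[6] deliver 1→0 → N0(foll b6 [-])
[7] deliver 0→1 → ∅
[8] timeout(2) → N2(cand b7 [-])
[9] deliver 2→1 → N1(foll b7 [-])
[10] deliver 1→2 → ∅
[11] deliver 2→3 → N3(foll b7 [-])
[12] deliver 3→2 → ∅
[13] deliver 2→0 → N0(foll b7 [-])
[14] deliver 0→2 → N2(lead b7 [-])
[15] propose(1,'z') → ∅
[16] deliver 1→0 → ∅
[17] deliver 0→1 → ∅
[18] deliver 1→4 → ∅
[19] deliver 4→1 → ∅
[20] deliver 1→3 → ∅
[21] deliver 3→1 → ∅
[22] deliver 3→1 → ∅
[23] deliver 2→3 → ∅
[24] timeout(3) → N3(cand b13 [-])
[25] propose(1,'y') → ∅
[26] deliver 0→3 → ∅
[27] timeout(1) → N1(cand b11 [-])
[28] deliver 4→2 → ∅
[29] propose(1,'r') → ∅
[30] deliver 1→4 → N4(foll b11 [-])

empty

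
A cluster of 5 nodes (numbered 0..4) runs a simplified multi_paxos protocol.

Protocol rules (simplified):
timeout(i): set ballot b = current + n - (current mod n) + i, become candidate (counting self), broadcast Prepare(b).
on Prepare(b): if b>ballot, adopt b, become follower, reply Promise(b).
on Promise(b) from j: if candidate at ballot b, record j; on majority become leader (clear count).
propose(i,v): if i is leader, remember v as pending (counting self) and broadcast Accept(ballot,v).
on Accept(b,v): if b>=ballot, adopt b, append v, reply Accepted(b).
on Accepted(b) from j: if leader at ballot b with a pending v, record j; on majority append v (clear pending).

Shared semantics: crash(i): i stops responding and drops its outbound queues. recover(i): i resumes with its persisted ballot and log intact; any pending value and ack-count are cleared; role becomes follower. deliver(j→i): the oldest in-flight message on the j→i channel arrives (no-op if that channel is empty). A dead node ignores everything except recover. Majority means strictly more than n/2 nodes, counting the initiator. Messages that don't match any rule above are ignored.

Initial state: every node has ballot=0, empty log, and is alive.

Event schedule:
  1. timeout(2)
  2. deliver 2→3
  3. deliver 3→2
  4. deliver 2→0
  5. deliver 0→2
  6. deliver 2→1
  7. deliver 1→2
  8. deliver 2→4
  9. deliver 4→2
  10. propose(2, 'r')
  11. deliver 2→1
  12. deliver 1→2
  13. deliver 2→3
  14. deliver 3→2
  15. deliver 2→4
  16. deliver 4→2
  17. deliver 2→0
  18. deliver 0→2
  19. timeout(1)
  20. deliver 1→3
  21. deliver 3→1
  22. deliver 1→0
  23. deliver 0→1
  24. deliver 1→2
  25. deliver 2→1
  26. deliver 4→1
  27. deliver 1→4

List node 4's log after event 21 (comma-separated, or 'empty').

step 1 timeout(2): 2={cand,b=7,log=-}
step 2 deliver 2→3: 3={foll,b=7,log=-}
step 3 deliver 3→2: —
step 4 deliver 2→0: 0={foll,b=7,log=-}
step 5 deliver 0→2: 2={lead,b=7,log=-}
step 6 deliver 2→1: 1={foll,b=7,log=-}
step 7 deliver 1→2: —
step 8 deliver 2→4: 4={foll,b=7,log=-}
step 9 deliver 4→2: —
step 10 propose(2,'r'): —
step 11 deliver 2→1: 1={foll,b=7,log=r}
step 12 deliver 1→2: —
step 13 deliver 2→3: 3={foll,b=7,log=r}
step 14 deliver 3→2: 2={lead,b=7,log=r}
step 15 deliver 2→4: 4={foll,b=7,log=r}
step 16 deliver 4→2: —
step 17 deliver 2→0: 0={foll,b=7,log=r}
step 18 deliver 0→2: —
step 19 timeout(1): 1={cand,b=11,log=r}
step 20 deliver 1→3: 3={foll,b=11,log=r}
step 21 deliver 3→1: —

r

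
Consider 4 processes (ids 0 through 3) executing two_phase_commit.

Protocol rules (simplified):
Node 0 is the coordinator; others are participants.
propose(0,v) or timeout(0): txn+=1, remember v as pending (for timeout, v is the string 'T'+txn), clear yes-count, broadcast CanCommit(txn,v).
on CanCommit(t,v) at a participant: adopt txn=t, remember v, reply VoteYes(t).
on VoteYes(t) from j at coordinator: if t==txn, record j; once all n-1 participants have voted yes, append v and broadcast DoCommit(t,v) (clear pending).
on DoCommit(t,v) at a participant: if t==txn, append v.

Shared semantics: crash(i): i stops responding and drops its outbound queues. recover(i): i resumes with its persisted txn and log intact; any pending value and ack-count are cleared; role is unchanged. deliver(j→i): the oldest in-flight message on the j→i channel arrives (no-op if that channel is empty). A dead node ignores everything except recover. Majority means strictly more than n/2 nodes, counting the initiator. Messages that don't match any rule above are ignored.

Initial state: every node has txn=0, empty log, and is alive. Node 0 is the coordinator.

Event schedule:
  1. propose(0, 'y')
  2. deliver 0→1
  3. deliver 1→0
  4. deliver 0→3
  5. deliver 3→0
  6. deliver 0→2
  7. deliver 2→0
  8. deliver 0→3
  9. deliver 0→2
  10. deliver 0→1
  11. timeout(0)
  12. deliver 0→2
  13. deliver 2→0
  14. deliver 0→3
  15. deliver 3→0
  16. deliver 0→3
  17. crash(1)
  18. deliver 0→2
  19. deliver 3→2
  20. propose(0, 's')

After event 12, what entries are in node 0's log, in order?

1. propose(0,'y'):  <0:coor t1 ->
2. deliver 0→1:  <1:part t1 ->
3. deliver 1→0:  nop
4. deliver 0→3:  <3:part t1 ->
5. deliver 3→0:  nop
6. deliver 0→2:  <2:part t1 ->
7. deliver 2→0:  <0:coor t1 y>
8. deliver 0→3:  <3:part t1 y>
9. deliver 0→2:  <2:part t1 y>
10. deliver 0→1:  <1:part t1 y>
11. timeout(0):  <0:coor t2 y>
12. deliver 0→2:  <2:part t2 y>

y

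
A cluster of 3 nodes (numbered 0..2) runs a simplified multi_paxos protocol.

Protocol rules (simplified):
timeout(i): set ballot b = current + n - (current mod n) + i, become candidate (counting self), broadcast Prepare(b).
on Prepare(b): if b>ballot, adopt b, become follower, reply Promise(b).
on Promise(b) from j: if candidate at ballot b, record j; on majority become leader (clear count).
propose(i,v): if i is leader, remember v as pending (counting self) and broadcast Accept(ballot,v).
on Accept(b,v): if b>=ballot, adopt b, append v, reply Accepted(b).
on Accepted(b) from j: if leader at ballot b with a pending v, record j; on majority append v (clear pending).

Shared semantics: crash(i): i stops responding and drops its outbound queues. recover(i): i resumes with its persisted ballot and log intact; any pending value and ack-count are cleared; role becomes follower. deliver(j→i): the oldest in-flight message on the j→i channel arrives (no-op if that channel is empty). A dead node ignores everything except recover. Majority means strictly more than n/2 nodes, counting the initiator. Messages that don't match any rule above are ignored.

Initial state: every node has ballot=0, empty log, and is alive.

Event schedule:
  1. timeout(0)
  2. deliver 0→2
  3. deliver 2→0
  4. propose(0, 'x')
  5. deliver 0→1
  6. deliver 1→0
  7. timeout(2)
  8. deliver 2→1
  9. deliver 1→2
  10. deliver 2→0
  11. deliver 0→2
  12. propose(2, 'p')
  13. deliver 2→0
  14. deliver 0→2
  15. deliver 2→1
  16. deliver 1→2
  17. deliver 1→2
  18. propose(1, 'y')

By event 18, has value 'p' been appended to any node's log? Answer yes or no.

e1 timeout(0): 0[cand,b=3,-]
e2 deliver 0→2: 2[foll,b=3,-]
e3 deliver 2→0: 0[lead,b=3,-]
e4 propose(0,'x'): ·
e5 deliver 0→1: 1[foll,b=3,-]
e6 deliver 1→0: ·
e7 timeout(2): 2[cand,b=8,-]
e8 deliver 2→1: 1[foll,b=8,-]
e9 deliver 1→2: 2[lead,b=8,-]
e10 deliver 2→0: 0[foll,b=8,-]
e11 deliver 0→2: ·
e12 propose(2,'p'): ·
e13 deliver 2→0: 0[foll,b=8,p]
e14 deliver 0→2: ·
e15 deliver 2→1: 1[foll,b=8,p]
e16 deliver 1→2: 2[lead,b=8,p]
e17 deliver 1→2: ·
e18 propose(1,'y'): ·

yes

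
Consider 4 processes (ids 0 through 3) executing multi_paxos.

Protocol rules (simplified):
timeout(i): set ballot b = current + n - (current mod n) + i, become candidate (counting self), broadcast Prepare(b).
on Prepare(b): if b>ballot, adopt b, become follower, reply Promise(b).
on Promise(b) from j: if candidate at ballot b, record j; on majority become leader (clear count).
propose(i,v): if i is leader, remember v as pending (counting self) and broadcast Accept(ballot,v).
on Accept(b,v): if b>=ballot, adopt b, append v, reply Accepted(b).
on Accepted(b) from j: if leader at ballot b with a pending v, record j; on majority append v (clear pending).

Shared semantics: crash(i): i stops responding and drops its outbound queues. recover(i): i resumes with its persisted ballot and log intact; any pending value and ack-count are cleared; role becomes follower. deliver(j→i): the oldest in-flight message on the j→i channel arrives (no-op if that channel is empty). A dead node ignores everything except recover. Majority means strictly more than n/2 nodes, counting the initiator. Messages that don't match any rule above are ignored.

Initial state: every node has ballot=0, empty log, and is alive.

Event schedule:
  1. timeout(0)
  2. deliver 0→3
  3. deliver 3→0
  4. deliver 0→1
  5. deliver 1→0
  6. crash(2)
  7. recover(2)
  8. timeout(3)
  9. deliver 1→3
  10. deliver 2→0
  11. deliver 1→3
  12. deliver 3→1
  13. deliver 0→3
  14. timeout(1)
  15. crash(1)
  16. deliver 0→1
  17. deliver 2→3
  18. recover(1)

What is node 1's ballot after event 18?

13

[1] timeout(0) → N0(cand b4 [-])
[2] deliver 0→3 → N3(foll b4 [-])
[3] deliver 3→0 → ∅
[4] deliver 0→1 → N1(foll b4 [-])
[5] deliver 1→0 → N0(lead b4 [-])
[6] crash(2) → N2(✗foll b0 [-])
[7] recover(2) → N2(foll b0 [-])
[8] timeout(3) → N3(cand b11 [-])
[9] deliver 1→3 → ∅
[10] deliver 2→0 → ∅
[11] deliver 1→3 → ∅
[12] deliver 3→1 → N1(foll b11 [-])
[13] deliver 0→3 → ∅
[14] timeout(1) → N1(cand b13 [-])
[15] crash(1) → N1(✗cand b13 [-])
[16] deliver 0→1 → ∅
[17] deliver 2→3 → ∅
[18] recover(1) → N1(foll b13 [-])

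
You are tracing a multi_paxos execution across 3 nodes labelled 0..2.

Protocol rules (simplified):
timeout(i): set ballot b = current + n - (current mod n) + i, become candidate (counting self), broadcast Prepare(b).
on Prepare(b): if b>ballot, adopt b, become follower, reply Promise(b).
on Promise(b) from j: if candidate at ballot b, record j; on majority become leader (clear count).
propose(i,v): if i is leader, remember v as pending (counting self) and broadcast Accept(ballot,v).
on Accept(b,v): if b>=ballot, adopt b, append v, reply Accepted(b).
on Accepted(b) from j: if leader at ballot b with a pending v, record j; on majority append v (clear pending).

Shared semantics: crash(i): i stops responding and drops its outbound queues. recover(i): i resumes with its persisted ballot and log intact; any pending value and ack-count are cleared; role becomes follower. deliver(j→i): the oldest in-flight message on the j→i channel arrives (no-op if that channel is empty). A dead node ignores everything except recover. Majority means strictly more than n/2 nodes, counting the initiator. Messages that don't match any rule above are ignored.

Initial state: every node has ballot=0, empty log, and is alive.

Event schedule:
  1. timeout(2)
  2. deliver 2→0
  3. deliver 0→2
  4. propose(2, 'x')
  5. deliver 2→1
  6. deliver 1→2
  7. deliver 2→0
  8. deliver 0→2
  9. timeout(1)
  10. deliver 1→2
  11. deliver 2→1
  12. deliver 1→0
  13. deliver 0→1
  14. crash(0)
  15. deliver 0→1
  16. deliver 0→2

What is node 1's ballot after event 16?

e1 timeout(2): 2[cand,b=5,-]
e2 deliver 2→0: 0[foll,b=5,-]
e3 deliver 0→2: 2[lead,b=5,-]
e4 propose(2,'x'): ·
e5 deliver 2→1: 1[foll,b=5,-]
e6 deliver 1→2: ·
e7 deliver 2→0: 0[foll,b=5,x]
e8 deliver 0→2: 2[lead,b=5,x]
e9 timeout(1): 1[cand,b=7,-]
e10 deliver 1→2: 2[foll,b=7,x]
e11 deliver 2→1: ·
e12 deliver 1→0: 0[foll,b=7,x]
e13 deliver 0→1: 1[lead,b=7,-]
e14 crash(0): 0[✗foll,b=7,x]
e15 deliver 0→1: ·
e16 deliver 0→2: ·

7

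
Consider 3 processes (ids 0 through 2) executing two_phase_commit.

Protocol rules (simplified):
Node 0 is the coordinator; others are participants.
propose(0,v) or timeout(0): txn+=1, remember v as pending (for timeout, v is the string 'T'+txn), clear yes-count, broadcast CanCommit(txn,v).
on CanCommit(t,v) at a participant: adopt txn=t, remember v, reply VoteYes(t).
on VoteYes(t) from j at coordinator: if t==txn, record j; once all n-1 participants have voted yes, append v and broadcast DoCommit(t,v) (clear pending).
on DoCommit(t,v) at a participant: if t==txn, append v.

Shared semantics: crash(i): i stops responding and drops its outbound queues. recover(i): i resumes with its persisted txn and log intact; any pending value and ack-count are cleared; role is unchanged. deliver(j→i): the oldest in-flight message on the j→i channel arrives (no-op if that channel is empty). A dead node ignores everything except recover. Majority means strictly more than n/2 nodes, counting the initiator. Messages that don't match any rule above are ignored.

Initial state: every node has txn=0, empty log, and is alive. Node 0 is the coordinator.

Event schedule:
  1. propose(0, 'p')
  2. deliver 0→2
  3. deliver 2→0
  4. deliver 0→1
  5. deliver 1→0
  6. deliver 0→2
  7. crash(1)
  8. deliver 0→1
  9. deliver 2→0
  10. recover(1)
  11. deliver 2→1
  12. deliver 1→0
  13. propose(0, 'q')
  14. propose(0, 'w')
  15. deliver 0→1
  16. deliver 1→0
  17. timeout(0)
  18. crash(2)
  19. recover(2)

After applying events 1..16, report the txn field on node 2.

1

1. propose(0,'p'):  <0:coor t1 ->
2. deliver 0→2:  <2:part t1 ->
3. deliver 2→0:  nop
4. deliver 0→1:  <1:part t1 ->
5. deliver 1→0:  <0:coor t1 p>
6. deliver 0→2:  <2:part t1 p>
7. crash(1):  <1:✗part t1 ->
8. deliver 0→1:  nop
9. deliver 2→0:  nop
10. recover(1):  <1:part t1 ->
11. deliver 2→1:  nop
12. deliver 1→0:  nop
13. propose(0,'q'):  <0:coor t2 p>
14. propose(0,'w'):  <0:coor t3 p>
15. deliver 0→1:  <1:part t1 p>
16. deliver 1→0:  nop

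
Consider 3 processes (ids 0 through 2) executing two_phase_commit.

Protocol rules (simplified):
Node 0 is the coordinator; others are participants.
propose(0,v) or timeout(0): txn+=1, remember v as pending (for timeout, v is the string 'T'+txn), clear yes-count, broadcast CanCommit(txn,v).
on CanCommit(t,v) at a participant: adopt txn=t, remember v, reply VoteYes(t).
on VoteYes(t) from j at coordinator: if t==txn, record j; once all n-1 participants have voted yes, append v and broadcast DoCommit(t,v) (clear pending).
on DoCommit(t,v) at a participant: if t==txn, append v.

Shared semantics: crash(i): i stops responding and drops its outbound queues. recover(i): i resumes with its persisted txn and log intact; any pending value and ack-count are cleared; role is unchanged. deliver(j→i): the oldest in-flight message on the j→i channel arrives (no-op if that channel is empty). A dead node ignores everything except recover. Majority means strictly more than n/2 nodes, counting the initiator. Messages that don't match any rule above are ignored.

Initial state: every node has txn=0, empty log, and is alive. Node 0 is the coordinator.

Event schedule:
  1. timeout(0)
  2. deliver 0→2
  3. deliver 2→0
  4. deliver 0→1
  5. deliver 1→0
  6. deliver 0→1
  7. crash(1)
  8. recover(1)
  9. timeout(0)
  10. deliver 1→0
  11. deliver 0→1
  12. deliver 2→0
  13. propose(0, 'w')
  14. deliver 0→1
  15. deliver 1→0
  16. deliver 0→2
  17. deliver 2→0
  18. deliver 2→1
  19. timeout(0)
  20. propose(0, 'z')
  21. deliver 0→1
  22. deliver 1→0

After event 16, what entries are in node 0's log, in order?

1. timeout(0):  <0:coor t1 ->
2. deliver 0→2:  <2:part t1 ->
3. deliver 2→0:  nop
4. deliver 0→1:  <1:part t1 ->
5. deliver 1→0:  <0:coor t1 T1>
6. deliver 0→1:  <1:part t1 T1>
7. crash(1):  <1:✗part t1 T1>
8. recover(1):  <1:part t1 T1>
9. timeout(0):  <0:coor t2 T1>
10. deliver 1→0:  nop
11. deliver 0→1:  <1:part t2 T1>
12. deliver 2→0:  nop
13. propose(0,'w'):  <0:coor t3 T1>
14. deliver 0→1:  <1:part t3 T1>
15. deliver 1→0:  nop
16. deliver 0→2:  <2:part t1 T1>

T1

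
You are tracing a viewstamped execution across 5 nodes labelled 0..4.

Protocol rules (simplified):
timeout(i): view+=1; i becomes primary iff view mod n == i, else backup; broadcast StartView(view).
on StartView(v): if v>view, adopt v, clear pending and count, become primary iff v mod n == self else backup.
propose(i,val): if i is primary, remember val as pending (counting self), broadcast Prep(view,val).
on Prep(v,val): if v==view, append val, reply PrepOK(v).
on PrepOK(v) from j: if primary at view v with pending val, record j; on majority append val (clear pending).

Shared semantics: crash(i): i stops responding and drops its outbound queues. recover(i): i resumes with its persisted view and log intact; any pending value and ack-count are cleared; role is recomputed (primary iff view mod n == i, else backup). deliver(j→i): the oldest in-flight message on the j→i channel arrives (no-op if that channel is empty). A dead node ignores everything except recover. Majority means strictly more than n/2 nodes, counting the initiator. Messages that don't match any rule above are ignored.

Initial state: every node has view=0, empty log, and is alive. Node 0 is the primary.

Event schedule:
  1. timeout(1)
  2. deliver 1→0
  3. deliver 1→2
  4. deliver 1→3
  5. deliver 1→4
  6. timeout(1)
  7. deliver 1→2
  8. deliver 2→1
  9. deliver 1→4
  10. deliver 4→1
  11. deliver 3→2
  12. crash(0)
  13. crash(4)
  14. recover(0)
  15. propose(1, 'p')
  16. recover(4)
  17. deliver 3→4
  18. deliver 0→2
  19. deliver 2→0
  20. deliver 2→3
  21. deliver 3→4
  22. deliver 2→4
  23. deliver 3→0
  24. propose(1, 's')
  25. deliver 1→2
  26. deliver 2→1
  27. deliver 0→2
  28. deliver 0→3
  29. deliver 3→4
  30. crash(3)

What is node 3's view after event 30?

1

step 1 timeout(1): 1={prim,v=1,log=-}
step 2 deliver 1→0: 0={back,v=1,log=-}
step 3 deliver 1→2: 2={back,v=1,log=-}
step 4 deliver 1→3: 3={back,v=1,log=-}
step 5 deliver 1→4: 4={back,v=1,log=-}
step 6 timeout(1): 1={back,v=2,log=-}
step 7 deliver 1→2: 2={prim,v=2,log=-}
step 8 deliver 2→1: —
step 9 deliver 1→4: 4={back,v=2,log=-}
step 10 deliver 4→1: —
step 11 deliver 3→2: —
step 12 crash(0): 0={✗back,v=1,log=-}
step 13 crash(4): 4={✗back,v=2,log=-}
step 14 recover(0): 0={back,v=1,log=-}
step 15 propose(1,'p'): —
step 16 recover(4): 4={back,v=2,log=-}
step 17 deliver 3→4: —
step 18 deliver 0→2: —
step 19 deliver 2→0: —
step 20 deliver 2→3: —
step 21 deliver 3→4: —
step 22 deliver 2→4: —
step 23 deliver 3→0: —
step 24 propose(1,'s'): —
step 25 deliver 1→2: —
step 26 deliver 2→1: —
step 27 deliver 0→2: —
step 28 deliver 0→3: —
step 29 deliver 3→4: —
step 30 crash(3): 3={✗back,v=1,log=-}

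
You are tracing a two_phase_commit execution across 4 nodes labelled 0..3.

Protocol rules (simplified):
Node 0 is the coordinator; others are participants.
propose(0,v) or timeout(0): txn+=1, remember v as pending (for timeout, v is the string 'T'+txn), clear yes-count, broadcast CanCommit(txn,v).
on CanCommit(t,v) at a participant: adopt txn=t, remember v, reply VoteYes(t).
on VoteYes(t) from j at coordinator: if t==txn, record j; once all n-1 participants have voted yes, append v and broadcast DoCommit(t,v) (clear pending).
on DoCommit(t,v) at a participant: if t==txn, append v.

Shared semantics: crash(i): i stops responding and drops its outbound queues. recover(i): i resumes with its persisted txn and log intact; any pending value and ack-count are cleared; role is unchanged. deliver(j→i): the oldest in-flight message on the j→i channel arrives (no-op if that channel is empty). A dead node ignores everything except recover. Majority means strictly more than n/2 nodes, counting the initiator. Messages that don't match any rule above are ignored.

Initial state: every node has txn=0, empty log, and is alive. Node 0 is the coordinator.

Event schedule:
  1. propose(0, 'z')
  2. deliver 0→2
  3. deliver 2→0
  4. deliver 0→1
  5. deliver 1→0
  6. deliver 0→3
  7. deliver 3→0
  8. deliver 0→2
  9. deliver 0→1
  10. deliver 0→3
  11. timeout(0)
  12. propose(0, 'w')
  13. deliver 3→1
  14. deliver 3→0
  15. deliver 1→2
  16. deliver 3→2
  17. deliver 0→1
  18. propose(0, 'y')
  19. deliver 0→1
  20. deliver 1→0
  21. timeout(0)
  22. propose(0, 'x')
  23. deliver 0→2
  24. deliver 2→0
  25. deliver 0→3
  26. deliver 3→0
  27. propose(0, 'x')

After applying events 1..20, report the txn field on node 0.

e1 propose(0,'z'): 0[coor,t=1,-]
e2 deliver 0→2: 2[part,t=1,-]
e3 deliver 2→0: ·
e4 deliver 0→1: 1[part,t=1,-]
e5 deliver 1→0: ·
e6 deliver 0→3: 3[part,t=1,-]
e7 deliver 3→0: 0[coor,t=1,z]
e8 deliver 0→2: 2[part,t=1,z]
e9 deliver 0→1: 1[part,t=1,z]
e10 deliver 0→3: 3[part,t=1,z]
e11 timeout(0): 0[coor,t=2,z]
e12 propose(0,'w'): 0[coor,t=3,z]
e13 deliver 3→1: ·
e14 deliver 3→0: ·
e15 deliver 1→2: ·
e16 deliver 3→2: ·
e17 deliver 0→1: 1[part,t=2,z]
e18 propose(0,'y'): 0[coor,t=4,z]
e19 deliver 0→1: 1[part,t=3,z]
e20 deliver 1→0: ·

4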